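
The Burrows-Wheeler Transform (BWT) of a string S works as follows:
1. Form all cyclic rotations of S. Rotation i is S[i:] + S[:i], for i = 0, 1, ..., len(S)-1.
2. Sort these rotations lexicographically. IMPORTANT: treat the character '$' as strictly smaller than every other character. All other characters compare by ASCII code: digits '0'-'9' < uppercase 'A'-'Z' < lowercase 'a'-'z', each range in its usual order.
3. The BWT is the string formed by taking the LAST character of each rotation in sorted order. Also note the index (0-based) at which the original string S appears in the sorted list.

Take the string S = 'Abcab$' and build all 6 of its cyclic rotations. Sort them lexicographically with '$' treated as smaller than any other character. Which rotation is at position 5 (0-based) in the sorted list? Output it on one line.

All 6 rotations (rotation i = S[i:]+S[:i]):
  rot[0] = Abcab$
  rot[1] = bcab$A
  rot[2] = cab$Ab
  rot[3] = ab$Abc
  rot[4] = b$Abca
  rot[5] = $Abcab
Sorted (with $ < everything):
  sorted[0] = $Abcab
  sorted[1] = Abcab$
  sorted[2] = ab$Abc
  sorted[3] = b$Abca
  sorted[4] = bcab$A
  sorted[5] = cab$Ab
sorted[5] = cab$Ab

Answer: cab$Ab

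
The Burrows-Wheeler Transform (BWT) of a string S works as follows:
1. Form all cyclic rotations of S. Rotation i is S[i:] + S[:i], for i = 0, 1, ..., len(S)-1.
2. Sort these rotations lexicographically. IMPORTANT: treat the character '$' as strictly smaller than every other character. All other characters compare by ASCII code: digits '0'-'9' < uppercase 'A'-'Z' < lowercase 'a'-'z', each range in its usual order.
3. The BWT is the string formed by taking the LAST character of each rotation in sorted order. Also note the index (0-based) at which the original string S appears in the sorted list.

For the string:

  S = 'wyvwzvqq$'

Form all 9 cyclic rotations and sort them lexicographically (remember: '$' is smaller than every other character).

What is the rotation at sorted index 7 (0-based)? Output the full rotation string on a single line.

All 9 rotations (rotation i = S[i:]+S[:i]):
  rot[0] = wyvwzvqq$
  rot[1] = yvwzvqq$w
  rot[2] = vwzvqq$wy
  rot[3] = wzvqq$wyv
  rot[4] = zvqq$wyvw
  rot[5] = vqq$wyvwz
  rot[6] = qq$wyvwzv
  rot[7] = q$wyvwzvq
  rot[8] = $wyvwzvqq
Sorted (with $ < everything):
  sorted[0] = $wyvwzvqq
  sorted[1] = q$wyvwzvq
  sorted[2] = qq$wyvwzv
  sorted[3] = vqq$wyvwz
  sorted[4] = vwzvqq$wy
  sorted[5] = wyvwzvqq$
  sorted[6] = wzvqq$wyv
  sorted[7] = yvwzvqq$w
  sorted[8] = zvqq$wyvw
sorted[7] = yvwzvqq$w

Answer: yvwzvqq$w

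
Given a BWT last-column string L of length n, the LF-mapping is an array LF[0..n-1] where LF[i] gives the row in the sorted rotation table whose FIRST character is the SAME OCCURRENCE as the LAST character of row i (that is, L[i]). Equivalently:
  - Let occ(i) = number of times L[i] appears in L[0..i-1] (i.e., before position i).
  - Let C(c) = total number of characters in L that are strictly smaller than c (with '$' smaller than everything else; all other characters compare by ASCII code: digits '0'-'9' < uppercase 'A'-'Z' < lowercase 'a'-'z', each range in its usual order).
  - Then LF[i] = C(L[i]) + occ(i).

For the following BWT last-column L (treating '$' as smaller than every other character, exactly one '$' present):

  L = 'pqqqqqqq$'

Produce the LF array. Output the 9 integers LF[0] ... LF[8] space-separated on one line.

Char counts: '$':1, 'p':1, 'q':7
C (first-col start): C('$')=0, C('p')=1, C('q')=2
L[0]='p': occ=0, LF[0]=C('p')+0=1+0=1
L[1]='q': occ=0, LF[1]=C('q')+0=2+0=2
L[2]='q': occ=1, LF[2]=C('q')+1=2+1=3
L[3]='q': occ=2, LF[3]=C('q')+2=2+2=4
L[4]='q': occ=3, LF[4]=C('q')+3=2+3=5
L[5]='q': occ=4, LF[5]=C('q')+4=2+4=6
L[6]='q': occ=5, LF[6]=C('q')+5=2+5=7
L[7]='q': occ=6, LF[7]=C('q')+6=2+6=8
L[8]='$': occ=0, LF[8]=C('$')+0=0+0=0

Answer: 1 2 3 4 5 6 7 8 0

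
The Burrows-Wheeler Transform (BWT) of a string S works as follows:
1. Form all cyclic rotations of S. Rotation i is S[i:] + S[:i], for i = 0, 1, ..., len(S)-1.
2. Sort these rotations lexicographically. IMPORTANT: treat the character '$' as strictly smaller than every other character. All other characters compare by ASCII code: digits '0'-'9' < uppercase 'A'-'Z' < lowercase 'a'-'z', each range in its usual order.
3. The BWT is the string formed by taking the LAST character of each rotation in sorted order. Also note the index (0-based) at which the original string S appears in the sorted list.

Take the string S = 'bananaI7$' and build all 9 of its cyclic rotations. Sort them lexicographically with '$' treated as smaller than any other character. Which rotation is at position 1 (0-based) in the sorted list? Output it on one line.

Answer: 7$bananaI

Derivation:
All 9 rotations (rotation i = S[i:]+S[:i]):
  rot[0] = bananaI7$
  rot[1] = ananaI7$b
  rot[2] = nanaI7$ba
  rot[3] = anaI7$ban
  rot[4] = naI7$bana
  rot[5] = aI7$banan
  rot[6] = I7$banana
  rot[7] = 7$bananaI
  rot[8] = $bananaI7
Sorted (with $ < everything):
  sorted[0] = $bananaI7
  sorted[1] = 7$bananaI
  sorted[2] = I7$banana
  sorted[3] = aI7$banan
  sorted[4] = anaI7$ban
  sorted[5] = ananaI7$b
  sorted[6] = bananaI7$
  sorted[7] = naI7$bana
  sorted[8] = nanaI7$ba
sorted[1] = 7$bananaI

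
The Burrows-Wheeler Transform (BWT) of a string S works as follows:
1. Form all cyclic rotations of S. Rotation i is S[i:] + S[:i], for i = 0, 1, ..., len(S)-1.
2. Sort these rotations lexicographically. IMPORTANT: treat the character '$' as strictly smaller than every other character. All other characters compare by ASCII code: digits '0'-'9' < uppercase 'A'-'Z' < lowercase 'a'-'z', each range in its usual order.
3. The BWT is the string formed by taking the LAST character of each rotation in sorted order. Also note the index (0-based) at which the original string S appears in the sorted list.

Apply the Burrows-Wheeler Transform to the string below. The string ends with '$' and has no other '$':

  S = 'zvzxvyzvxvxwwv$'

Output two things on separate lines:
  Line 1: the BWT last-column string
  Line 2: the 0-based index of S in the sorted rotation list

Answer: vwzxxzwxvzvvy$v
13

Derivation:
All 15 rotations (rotation i = S[i:]+S[:i]):
  rot[0] = zvzxvyzvxvxwwv$
  rot[1] = vzxvyzvxvxwwv$z
  rot[2] = zxvyzvxvxwwv$zv
  rot[3] = xvyzvxvxwwv$zvz
  rot[4] = vyzvxvxwwv$zvzx
  rot[5] = yzvxvxwwv$zvzxv
  rot[6] = zvxvxwwv$zvzxvy
  rot[7] = vxvxwwv$zvzxvyz
  rot[8] = xvxwwv$zvzxvyzv
  rot[9] = vxwwv$zvzxvyzvx
  rot[10] = xwwv$zvzxvyzvxv
  rot[11] = wwv$zvzxvyzvxvx
  rot[12] = wv$zvzxvyzvxvxw
  rot[13] = v$zvzxvyzvxvxww
  rot[14] = $zvzxvyzvxvxwwv
Sorted (with $ < everything):
  sorted[0] = $zvzxvyzvxvxwwv  (last char: 'v')
  sorted[1] = v$zvzxvyzvxvxww  (last char: 'w')
  sorted[2] = vxvxwwv$zvzxvyz  (last char: 'z')
  sorted[3] = vxwwv$zvzxvyzvx  (last char: 'x')
  sorted[4] = vyzvxvxwwv$zvzx  (last char: 'x')
  sorted[5] = vzxvyzvxvxwwv$z  (last char: 'z')
  sorted[6] = wv$zvzxvyzvxvxw  (last char: 'w')
  sorted[7] = wwv$zvzxvyzvxvx  (last char: 'x')
  sorted[8] = xvxwwv$zvzxvyzv  (last char: 'v')
  sorted[9] = xvyzvxvxwwv$zvz  (last char: 'z')
  sorted[10] = xwwv$zvzxvyzvxv  (last char: 'v')
  sorted[11] = yzvxvxwwv$zvzxv  (last char: 'v')
  sorted[12] = zvxvxwwv$zvzxvy  (last char: 'y')
  sorted[13] = zvzxvyzvxvxwwv$  (last char: '$')
  sorted[14] = zxvyzvxvxwwv$zv  (last char: 'v')
Last column: vwzxxzwxvzvvy$v
Original string S is at sorted index 13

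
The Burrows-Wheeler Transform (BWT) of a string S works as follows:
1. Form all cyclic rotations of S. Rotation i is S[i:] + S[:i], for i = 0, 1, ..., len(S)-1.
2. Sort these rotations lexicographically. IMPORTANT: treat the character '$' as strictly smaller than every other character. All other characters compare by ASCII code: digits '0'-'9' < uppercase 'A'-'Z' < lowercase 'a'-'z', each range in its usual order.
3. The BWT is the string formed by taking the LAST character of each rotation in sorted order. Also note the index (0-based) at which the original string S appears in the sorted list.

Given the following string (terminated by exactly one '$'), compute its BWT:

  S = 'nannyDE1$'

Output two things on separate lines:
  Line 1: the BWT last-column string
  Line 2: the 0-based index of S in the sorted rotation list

All 9 rotations (rotation i = S[i:]+S[:i]):
  rot[0] = nannyDE1$
  rot[1] = annyDE1$n
  rot[2] = nnyDE1$na
  rot[3] = nyDE1$nan
  rot[4] = yDE1$nann
  rot[5] = DE1$nanny
  rot[6] = E1$nannyD
  rot[7] = 1$nannyDE
  rot[8] = $nannyDE1
Sorted (with $ < everything):
  sorted[0] = $nannyDE1  (last char: '1')
  sorted[1] = 1$nannyDE  (last char: 'E')
  sorted[2] = DE1$nanny  (last char: 'y')
  sorted[3] = E1$nannyD  (last char: 'D')
  sorted[4] = annyDE1$n  (last char: 'n')
  sorted[5] = nannyDE1$  (last char: '$')
  sorted[6] = nnyDE1$na  (last char: 'a')
  sorted[7] = nyDE1$nan  (last char: 'n')
  sorted[8] = yDE1$nann  (last char: 'n')
Last column: 1EyDn$ann
Original string S is at sorted index 5

Answer: 1EyDn$ann
5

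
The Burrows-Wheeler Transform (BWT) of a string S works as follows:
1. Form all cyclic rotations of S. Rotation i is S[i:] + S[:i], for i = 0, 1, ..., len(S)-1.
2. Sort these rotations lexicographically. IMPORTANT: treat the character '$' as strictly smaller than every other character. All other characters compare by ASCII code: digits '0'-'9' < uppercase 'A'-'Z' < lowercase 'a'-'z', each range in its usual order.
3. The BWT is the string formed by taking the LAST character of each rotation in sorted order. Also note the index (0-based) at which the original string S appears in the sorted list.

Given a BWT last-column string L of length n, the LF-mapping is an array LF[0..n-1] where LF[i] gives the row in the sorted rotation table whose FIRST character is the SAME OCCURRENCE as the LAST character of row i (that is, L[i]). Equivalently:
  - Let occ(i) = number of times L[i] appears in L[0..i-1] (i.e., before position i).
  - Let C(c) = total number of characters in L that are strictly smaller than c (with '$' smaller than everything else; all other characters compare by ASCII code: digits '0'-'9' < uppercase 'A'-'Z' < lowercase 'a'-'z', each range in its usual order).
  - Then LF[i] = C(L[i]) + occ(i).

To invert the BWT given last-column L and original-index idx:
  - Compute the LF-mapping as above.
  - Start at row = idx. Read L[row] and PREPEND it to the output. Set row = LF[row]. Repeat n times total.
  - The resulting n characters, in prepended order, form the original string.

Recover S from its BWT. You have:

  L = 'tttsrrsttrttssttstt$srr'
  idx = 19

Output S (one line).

Answer: ttrrttsttssrstrrttstst$

Derivation:
LF mapping: 12 13 14 6 1 2 7 15 16 3 17 18 8 9 19 20 10 21 22 0 11 4 5
Walk LF starting at row 19, prepending L[row]:
  step 1: row=19, L[19]='$', prepend. Next row=LF[19]=0
  step 2: row=0, L[0]='t', prepend. Next row=LF[0]=12
  step 3: row=12, L[12]='s', prepend. Next row=LF[12]=8
  step 4: row=8, L[8]='t', prepend. Next row=LF[8]=16
  step 5: row=16, L[16]='s', prepend. Next row=LF[16]=10
  step 6: row=10, L[10]='t', prepend. Next row=LF[10]=17
  step 7: row=17, L[17]='t', prepend. Next row=LF[17]=21
  step 8: row=21, L[21]='r', prepend. Next row=LF[21]=4
  step 9: row=4, L[4]='r', prepend. Next row=LF[4]=1
  step 10: row=1, L[1]='t', prepend. Next row=LF[1]=13
  step 11: row=13, L[13]='s', prepend. Next row=LF[13]=9
  step 12: row=9, L[9]='r', prepend. Next row=LF[9]=3
  step 13: row=3, L[3]='s', prepend. Next row=LF[3]=6
  step 14: row=6, L[6]='s', prepend. Next row=LF[6]=7
  step 15: row=7, L[7]='t', prepend. Next row=LF[7]=15
  step 16: row=15, L[15]='t', prepend. Next row=LF[15]=20
  step 17: row=20, L[20]='s', prepend. Next row=LF[20]=11
  step 18: row=11, L[11]='t', prepend. Next row=LF[11]=18
  step 19: row=18, L[18]='t', prepend. Next row=LF[18]=22
  step 20: row=22, L[22]='r', prepend. Next row=LF[22]=5
  step 21: row=5, L[5]='r', prepend. Next row=LF[5]=2
  step 22: row=2, L[2]='t', prepend. Next row=LF[2]=14
  step 23: row=14, L[14]='t', prepend. Next row=LF[14]=19
Reversed output: ttrrttsttssrstrrttstst$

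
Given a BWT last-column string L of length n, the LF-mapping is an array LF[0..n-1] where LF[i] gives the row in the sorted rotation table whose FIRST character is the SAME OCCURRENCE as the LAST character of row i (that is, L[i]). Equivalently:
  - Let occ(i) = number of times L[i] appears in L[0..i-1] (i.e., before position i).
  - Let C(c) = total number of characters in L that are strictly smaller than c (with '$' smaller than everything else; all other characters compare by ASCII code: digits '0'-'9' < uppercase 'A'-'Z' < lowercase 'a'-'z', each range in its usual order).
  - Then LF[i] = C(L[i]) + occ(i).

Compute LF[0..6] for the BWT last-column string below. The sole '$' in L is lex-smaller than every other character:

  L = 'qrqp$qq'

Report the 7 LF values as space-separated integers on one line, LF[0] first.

Char counts: '$':1, 'p':1, 'q':4, 'r':1
C (first-col start): C('$')=0, C('p')=1, C('q')=2, C('r')=6
L[0]='q': occ=0, LF[0]=C('q')+0=2+0=2
L[1]='r': occ=0, LF[1]=C('r')+0=6+0=6
L[2]='q': occ=1, LF[2]=C('q')+1=2+1=3
L[3]='p': occ=0, LF[3]=C('p')+0=1+0=1
L[4]='$': occ=0, LF[4]=C('$')+0=0+0=0
L[5]='q': occ=2, LF[5]=C('q')+2=2+2=4
L[6]='q': occ=3, LF[6]=C('q')+3=2+3=5

Answer: 2 6 3 1 0 4 5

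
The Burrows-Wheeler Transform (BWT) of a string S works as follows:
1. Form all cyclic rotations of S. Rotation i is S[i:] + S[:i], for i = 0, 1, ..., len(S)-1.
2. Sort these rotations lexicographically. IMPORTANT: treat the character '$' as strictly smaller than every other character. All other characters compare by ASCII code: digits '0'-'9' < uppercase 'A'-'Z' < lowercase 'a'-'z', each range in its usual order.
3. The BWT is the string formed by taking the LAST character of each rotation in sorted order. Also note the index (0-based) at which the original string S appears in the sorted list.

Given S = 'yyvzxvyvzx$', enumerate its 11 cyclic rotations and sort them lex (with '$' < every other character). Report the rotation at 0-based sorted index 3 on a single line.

All 11 rotations (rotation i = S[i:]+S[:i]):
  rot[0] = yyvzxvyvzx$
  rot[1] = yvzxvyvzx$y
  rot[2] = vzxvyvzx$yy
  rot[3] = zxvyvzx$yyv
  rot[4] = xvyvzx$yyvz
  rot[5] = vyvzx$yyvzx
  rot[6] = yvzx$yyvzxv
  rot[7] = vzx$yyvzxvy
  rot[8] = zx$yyvzxvyv
  rot[9] = x$yyvzxvyvz
  rot[10] = $yyvzxvyvzx
Sorted (with $ < everything):
  sorted[0] = $yyvzxvyvzx
  sorted[1] = vyvzx$yyvzx
  sorted[2] = vzx$yyvzxvy
  sorted[3] = vzxvyvzx$yy
  sorted[4] = x$yyvzxvyvz
  sorted[5] = xvyvzx$yyvz
  sorted[6] = yvzx$yyvzxv
  sorted[7] = yvzxvyvzx$y
  sorted[8] = yyvzxvyvzx$
  sorted[9] = zx$yyvzxvyv
  sorted[10] = zxvyvzx$yyv
sorted[3] = vzxvyvzx$yy

Answer: vzxvyvzx$yy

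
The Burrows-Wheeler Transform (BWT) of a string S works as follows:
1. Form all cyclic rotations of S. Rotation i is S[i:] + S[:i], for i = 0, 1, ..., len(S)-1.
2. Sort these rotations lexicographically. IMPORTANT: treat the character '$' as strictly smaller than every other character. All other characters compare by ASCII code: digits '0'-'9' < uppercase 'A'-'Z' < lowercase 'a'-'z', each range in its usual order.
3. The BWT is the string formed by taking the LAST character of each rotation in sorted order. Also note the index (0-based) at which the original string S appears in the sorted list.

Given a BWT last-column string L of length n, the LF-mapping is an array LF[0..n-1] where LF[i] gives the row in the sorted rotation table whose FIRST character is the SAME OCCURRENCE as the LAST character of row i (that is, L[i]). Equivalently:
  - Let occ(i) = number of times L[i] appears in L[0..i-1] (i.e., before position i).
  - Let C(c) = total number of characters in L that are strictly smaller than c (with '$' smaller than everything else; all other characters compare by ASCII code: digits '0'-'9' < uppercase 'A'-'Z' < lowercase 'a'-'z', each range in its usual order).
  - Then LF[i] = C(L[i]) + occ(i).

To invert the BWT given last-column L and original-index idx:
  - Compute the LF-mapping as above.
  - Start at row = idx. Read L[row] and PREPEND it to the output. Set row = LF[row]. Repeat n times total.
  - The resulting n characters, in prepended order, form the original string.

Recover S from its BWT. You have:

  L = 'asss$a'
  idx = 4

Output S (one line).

LF mapping: 1 3 4 5 0 2
Walk LF starting at row 4, prepending L[row]:
  step 1: row=4, L[4]='$', prepend. Next row=LF[4]=0
  step 2: row=0, L[0]='a', prepend. Next row=LF[0]=1
  step 3: row=1, L[1]='s', prepend. Next row=LF[1]=3
  step 4: row=3, L[3]='s', prepend. Next row=LF[3]=5
  step 5: row=5, L[5]='a', prepend. Next row=LF[5]=2
  step 6: row=2, L[2]='s', prepend. Next row=LF[2]=4
Reversed output: sassa$

Answer: sassa$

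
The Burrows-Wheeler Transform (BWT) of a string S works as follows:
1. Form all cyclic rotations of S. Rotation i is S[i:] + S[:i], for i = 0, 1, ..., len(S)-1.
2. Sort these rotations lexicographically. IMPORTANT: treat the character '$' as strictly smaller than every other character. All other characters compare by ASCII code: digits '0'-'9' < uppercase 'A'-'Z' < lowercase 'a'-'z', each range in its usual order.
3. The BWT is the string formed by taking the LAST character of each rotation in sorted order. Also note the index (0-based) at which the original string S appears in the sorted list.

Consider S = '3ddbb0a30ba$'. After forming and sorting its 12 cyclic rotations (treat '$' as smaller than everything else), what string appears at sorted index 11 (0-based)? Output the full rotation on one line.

All 12 rotations (rotation i = S[i:]+S[:i]):
  rot[0] = 3ddbb0a30ba$
  rot[1] = ddbb0a30ba$3
  rot[2] = dbb0a30ba$3d
  rot[3] = bb0a30ba$3dd
  rot[4] = b0a30ba$3ddb
  rot[5] = 0a30ba$3ddbb
  rot[6] = a30ba$3ddbb0
  rot[7] = 30ba$3ddbb0a
  rot[8] = 0ba$3ddbb0a3
  rot[9] = ba$3ddbb0a30
  rot[10] = a$3ddbb0a30b
  rot[11] = $3ddbb0a30ba
Sorted (with $ < everything):
  sorted[0] = $3ddbb0a30ba
  sorted[1] = 0a30ba$3ddbb
  sorted[2] = 0ba$3ddbb0a3
  sorted[3] = 30ba$3ddbb0a
  sorted[4] = 3ddbb0a30ba$
  sorted[5] = a$3ddbb0a30b
  sorted[6] = a30ba$3ddbb0
  sorted[7] = b0a30ba$3ddb
  sorted[8] = ba$3ddbb0a30
  sorted[9] = bb0a30ba$3dd
  sorted[10] = dbb0a30ba$3d
  sorted[11] = ddbb0a30ba$3
sorted[11] = ddbb0a30ba$3

Answer: ddbb0a30ba$3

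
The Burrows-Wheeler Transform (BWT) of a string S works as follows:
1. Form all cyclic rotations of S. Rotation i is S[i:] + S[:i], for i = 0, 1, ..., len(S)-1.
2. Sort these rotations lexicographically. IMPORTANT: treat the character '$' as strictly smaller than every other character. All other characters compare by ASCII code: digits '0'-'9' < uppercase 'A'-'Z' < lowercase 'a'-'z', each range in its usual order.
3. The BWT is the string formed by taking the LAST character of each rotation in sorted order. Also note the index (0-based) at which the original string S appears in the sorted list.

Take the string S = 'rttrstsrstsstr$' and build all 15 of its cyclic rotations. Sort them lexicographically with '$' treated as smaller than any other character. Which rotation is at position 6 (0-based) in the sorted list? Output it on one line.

Answer: sstr$rttrstsrst

Derivation:
All 15 rotations (rotation i = S[i:]+S[:i]):
  rot[0] = rttrstsrstsstr$
  rot[1] = ttrstsrstsstr$r
  rot[2] = trstsrstsstr$rt
  rot[3] = rstsrstsstr$rtt
  rot[4] = stsrstsstr$rttr
  rot[5] = tsrstsstr$rttrs
  rot[6] = srstsstr$rttrst
  rot[7] = rstsstr$rttrsts
  rot[8] = stsstr$rttrstsr
  rot[9] = tsstr$rttrstsrs
  rot[10] = sstr$rttrstsrst
  rot[11] = str$rttrstsrsts
  rot[12] = tr$rttrstsrstss
  rot[13] = r$rttrstsrstsst
  rot[14] = $rttrstsrstsstr
Sorted (with $ < everything):
  sorted[0] = $rttrstsrstsstr
  sorted[1] = r$rttrstsrstsst
  sorted[2] = rstsrstsstr$rtt
  sorted[3] = rstsstr$rttrsts
  sorted[4] = rttrstsrstsstr$
  sorted[5] = srstsstr$rttrst
  sorted[6] = sstr$rttrstsrst
  sorted[7] = str$rttrstsrsts
  sorted[8] = stsrstsstr$rttr
  sorted[9] = stsstr$rttrstsr
  sorted[10] = tr$rttrstsrstss
  sorted[11] = trstsrstsstr$rt
  sorted[12] = tsrstsstr$rttrs
  sorted[13] = tsstr$rttrstsrs
  sorted[14] = ttrstsrstsstr$r
sorted[6] = sstr$rttrstsrst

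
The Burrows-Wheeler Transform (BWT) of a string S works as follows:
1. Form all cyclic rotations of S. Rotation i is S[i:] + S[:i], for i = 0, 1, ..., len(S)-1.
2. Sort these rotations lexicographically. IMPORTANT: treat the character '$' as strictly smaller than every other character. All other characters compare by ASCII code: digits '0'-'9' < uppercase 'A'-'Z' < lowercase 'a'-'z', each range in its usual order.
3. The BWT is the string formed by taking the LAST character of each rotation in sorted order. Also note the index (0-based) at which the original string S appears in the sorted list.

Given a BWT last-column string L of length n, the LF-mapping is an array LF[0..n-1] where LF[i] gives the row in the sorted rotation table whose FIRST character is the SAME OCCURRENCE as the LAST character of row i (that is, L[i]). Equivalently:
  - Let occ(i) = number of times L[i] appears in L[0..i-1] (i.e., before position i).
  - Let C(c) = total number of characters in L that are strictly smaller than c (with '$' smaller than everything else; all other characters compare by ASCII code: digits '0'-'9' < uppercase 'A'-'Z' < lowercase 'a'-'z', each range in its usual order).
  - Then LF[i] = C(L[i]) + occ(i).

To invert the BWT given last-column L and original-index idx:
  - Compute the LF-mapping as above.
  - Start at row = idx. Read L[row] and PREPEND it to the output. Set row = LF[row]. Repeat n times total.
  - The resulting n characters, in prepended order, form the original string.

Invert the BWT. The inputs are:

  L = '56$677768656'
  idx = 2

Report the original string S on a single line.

Answer: 57676687665$

Derivation:
LF mapping: 1 3 0 4 8 9 10 5 11 6 2 7
Walk LF starting at row 2, prepending L[row]:
  step 1: row=2, L[2]='$', prepend. Next row=LF[2]=0
  step 2: row=0, L[0]='5', prepend. Next row=LF[0]=1
  step 3: row=1, L[1]='6', prepend. Next row=LF[1]=3
  step 4: row=3, L[3]='6', prepend. Next row=LF[3]=4
  step 5: row=4, L[4]='7', prepend. Next row=LF[4]=8
  step 6: row=8, L[8]='8', prepend. Next row=LF[8]=11
  step 7: row=11, L[11]='6', prepend. Next row=LF[11]=7
  step 8: row=7, L[7]='6', prepend. Next row=LF[7]=5
  step 9: row=5, L[5]='7', prepend. Next row=LF[5]=9
  step 10: row=9, L[9]='6', prepend. Next row=LF[9]=6
  step 11: row=6, L[6]='7', prepend. Next row=LF[6]=10
  step 12: row=10, L[10]='5', prepend. Next row=LF[10]=2
Reversed output: 57676687665$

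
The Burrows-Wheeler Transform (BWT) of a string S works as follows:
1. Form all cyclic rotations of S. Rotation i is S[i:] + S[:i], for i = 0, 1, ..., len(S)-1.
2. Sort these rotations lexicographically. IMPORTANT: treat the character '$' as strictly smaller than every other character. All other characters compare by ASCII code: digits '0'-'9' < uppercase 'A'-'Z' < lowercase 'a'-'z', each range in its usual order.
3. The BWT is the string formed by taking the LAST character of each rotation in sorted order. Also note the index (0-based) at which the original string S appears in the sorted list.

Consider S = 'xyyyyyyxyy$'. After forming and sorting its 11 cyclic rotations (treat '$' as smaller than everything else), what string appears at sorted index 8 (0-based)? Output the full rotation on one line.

Answer: yyyyxyy$xyy

Derivation:
All 11 rotations (rotation i = S[i:]+S[:i]):
  rot[0] = xyyyyyyxyy$
  rot[1] = yyyyyyxyy$x
  rot[2] = yyyyyxyy$xy
  rot[3] = yyyyxyy$xyy
  rot[4] = yyyxyy$xyyy
  rot[5] = yyxyy$xyyyy
  rot[6] = yxyy$xyyyyy
  rot[7] = xyy$xyyyyyy
  rot[8] = yy$xyyyyyyx
  rot[9] = y$xyyyyyyxy
  rot[10] = $xyyyyyyxyy
Sorted (with $ < everything):
  sorted[0] = $xyyyyyyxyy
  sorted[1] = xyy$xyyyyyy
  sorted[2] = xyyyyyyxyy$
  sorted[3] = y$xyyyyyyxy
  sorted[4] = yxyy$xyyyyy
  sorted[5] = yy$xyyyyyyx
  sorted[6] = yyxyy$xyyyy
  sorted[7] = yyyxyy$xyyy
  sorted[8] = yyyyxyy$xyy
  sorted[9] = yyyyyxyy$xy
  sorted[10] = yyyyyyxyy$x
sorted[8] = yyyyxyy$xyy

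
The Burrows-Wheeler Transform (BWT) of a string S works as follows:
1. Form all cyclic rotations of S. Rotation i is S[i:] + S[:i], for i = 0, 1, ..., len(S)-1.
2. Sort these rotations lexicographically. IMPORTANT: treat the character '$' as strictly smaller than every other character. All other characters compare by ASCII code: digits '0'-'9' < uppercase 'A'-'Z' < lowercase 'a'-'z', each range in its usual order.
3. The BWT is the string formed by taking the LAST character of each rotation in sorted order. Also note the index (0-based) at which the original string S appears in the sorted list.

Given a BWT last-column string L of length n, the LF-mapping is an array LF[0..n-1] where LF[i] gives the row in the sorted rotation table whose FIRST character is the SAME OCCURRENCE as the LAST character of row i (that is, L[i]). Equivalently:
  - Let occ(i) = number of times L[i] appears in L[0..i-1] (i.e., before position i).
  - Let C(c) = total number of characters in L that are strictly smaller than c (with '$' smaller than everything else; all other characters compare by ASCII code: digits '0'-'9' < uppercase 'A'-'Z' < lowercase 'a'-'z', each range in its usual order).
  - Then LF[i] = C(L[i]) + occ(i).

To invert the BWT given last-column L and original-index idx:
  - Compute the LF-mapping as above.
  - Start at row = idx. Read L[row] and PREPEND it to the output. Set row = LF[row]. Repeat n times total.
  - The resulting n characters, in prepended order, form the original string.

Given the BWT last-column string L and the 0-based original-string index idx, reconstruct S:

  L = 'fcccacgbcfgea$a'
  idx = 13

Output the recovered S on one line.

Answer: gcafcccabcagef$

Derivation:
LF mapping: 11 5 6 7 1 8 13 4 9 12 14 10 2 0 3
Walk LF starting at row 13, prepending L[row]:
  step 1: row=13, L[13]='$', prepend. Next row=LF[13]=0
  step 2: row=0, L[0]='f', prepend. Next row=LF[0]=11
  step 3: row=11, L[11]='e', prepend. Next row=LF[11]=10
  step 4: row=10, L[10]='g', prepend. Next row=LF[10]=14
  step 5: row=14, L[14]='a', prepend. Next row=LF[14]=3
  step 6: row=3, L[3]='c', prepend. Next row=LF[3]=7
  step 7: row=7, L[7]='b', prepend. Next row=LF[7]=4
  step 8: row=4, L[4]='a', prepend. Next row=LF[4]=1
  step 9: row=1, L[1]='c', prepend. Next row=LF[1]=5
  step 10: row=5, L[5]='c', prepend. Next row=LF[5]=8
  step 11: row=8, L[8]='c', prepend. Next row=LF[8]=9
  step 12: row=9, L[9]='f', prepend. Next row=LF[9]=12
  step 13: row=12, L[12]='a', prepend. Next row=LF[12]=2
  step 14: row=2, L[2]='c', prepend. Next row=LF[2]=6
  step 15: row=6, L[6]='g', prepend. Next row=LF[6]=13
Reversed output: gcafcccabcagef$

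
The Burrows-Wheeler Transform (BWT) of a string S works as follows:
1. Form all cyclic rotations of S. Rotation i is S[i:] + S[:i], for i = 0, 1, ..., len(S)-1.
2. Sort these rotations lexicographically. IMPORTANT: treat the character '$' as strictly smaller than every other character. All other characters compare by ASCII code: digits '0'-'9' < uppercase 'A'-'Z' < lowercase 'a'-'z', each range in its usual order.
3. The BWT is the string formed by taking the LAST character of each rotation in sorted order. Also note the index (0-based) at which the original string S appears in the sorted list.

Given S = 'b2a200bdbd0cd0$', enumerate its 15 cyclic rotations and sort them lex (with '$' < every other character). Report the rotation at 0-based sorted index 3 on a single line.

All 15 rotations (rotation i = S[i:]+S[:i]):
  rot[0] = b2a200bdbd0cd0$
  rot[1] = 2a200bdbd0cd0$b
  rot[2] = a200bdbd0cd0$b2
  rot[3] = 200bdbd0cd0$b2a
  rot[4] = 00bdbd0cd0$b2a2
  rot[5] = 0bdbd0cd0$b2a20
  rot[6] = bdbd0cd0$b2a200
  rot[7] = dbd0cd0$b2a200b
  rot[8] = bd0cd0$b2a200bd
  rot[9] = d0cd0$b2a200bdb
  rot[10] = 0cd0$b2a200bdbd
  rot[11] = cd0$b2a200bdbd0
  rot[12] = d0$b2a200bdbd0c
  rot[13] = 0$b2a200bdbd0cd
  rot[14] = $b2a200bdbd0cd0
Sorted (with $ < everything):
  sorted[0] = $b2a200bdbd0cd0
  sorted[1] = 0$b2a200bdbd0cd
  sorted[2] = 00bdbd0cd0$b2a2
  sorted[3] = 0bdbd0cd0$b2a20
  sorted[4] = 0cd0$b2a200bdbd
  sorted[5] = 200bdbd0cd0$b2a
  sorted[6] = 2a200bdbd0cd0$b
  sorted[7] = a200bdbd0cd0$b2
  sorted[8] = b2a200bdbd0cd0$
  sorted[9] = bd0cd0$b2a200bd
  sorted[10] = bdbd0cd0$b2a200
  sorted[11] = cd0$b2a200bdbd0
  sorted[12] = d0$b2a200bdbd0c
  sorted[13] = d0cd0$b2a200bdb
  sorted[14] = dbd0cd0$b2a200b
sorted[3] = 0bdbd0cd0$b2a20

Answer: 0bdbd0cd0$b2a20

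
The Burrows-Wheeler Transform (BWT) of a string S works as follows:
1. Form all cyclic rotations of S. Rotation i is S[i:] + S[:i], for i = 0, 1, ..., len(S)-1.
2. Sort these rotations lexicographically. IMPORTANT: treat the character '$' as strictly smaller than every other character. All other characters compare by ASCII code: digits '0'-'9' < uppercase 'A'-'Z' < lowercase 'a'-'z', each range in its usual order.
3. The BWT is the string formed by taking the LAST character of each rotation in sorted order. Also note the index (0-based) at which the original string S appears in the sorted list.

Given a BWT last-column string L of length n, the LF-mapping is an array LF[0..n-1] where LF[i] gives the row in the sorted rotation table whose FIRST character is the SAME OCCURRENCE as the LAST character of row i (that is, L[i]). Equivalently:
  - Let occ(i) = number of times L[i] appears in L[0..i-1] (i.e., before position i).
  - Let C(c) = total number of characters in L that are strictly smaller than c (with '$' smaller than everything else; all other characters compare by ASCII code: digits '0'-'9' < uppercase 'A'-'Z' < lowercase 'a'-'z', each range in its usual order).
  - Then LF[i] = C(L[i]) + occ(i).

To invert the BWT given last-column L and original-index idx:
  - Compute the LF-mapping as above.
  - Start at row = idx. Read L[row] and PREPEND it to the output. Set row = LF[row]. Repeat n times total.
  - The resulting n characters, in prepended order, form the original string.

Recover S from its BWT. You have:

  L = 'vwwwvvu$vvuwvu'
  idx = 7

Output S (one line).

LF mapping: 4 10 11 12 5 6 1 0 7 8 2 13 9 3
Walk LF starting at row 7, prepending L[row]:
  step 1: row=7, L[7]='$', prepend. Next row=LF[7]=0
  step 2: row=0, L[0]='v', prepend. Next row=LF[0]=4
  step 3: row=4, L[4]='v', prepend. Next row=LF[4]=5
  step 4: row=5, L[5]='v', prepend. Next row=LF[5]=6
  step 5: row=6, L[6]='u', prepend. Next row=LF[6]=1
  step 6: row=1, L[1]='w', prepend. Next row=LF[1]=10
  step 7: row=10, L[10]='u', prepend. Next row=LF[10]=2
  step 8: row=2, L[2]='w', prepend. Next row=LF[2]=11
  step 9: row=11, L[11]='w', prepend. Next row=LF[11]=13
  step 10: row=13, L[13]='u', prepend. Next row=LF[13]=3
  step 11: row=3, L[3]='w', prepend. Next row=LF[3]=12
  step 12: row=12, L[12]='v', prepend. Next row=LF[12]=9
  step 13: row=9, L[9]='v', prepend. Next row=LF[9]=8
  step 14: row=8, L[8]='v', prepend. Next row=LF[8]=7
Reversed output: vvvwuwwuwuvvv$

Answer: vvvwuwwuwuvvv$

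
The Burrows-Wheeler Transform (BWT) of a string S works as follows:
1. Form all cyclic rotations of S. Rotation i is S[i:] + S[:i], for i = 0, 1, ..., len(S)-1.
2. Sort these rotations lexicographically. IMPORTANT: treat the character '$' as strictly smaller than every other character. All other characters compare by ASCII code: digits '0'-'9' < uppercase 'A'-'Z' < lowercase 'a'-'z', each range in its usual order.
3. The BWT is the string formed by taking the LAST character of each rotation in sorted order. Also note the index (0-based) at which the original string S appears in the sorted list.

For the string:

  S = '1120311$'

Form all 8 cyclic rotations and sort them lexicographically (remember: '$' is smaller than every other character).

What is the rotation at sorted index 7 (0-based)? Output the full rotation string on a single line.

All 8 rotations (rotation i = S[i:]+S[:i]):
  rot[0] = 1120311$
  rot[1] = 120311$1
  rot[2] = 20311$11
  rot[3] = 0311$112
  rot[4] = 311$1120
  rot[5] = 11$11203
  rot[6] = 1$112031
  rot[7] = $1120311
Sorted (with $ < everything):
  sorted[0] = $1120311
  sorted[1] = 0311$112
  sorted[2] = 1$112031
  sorted[3] = 11$11203
  sorted[4] = 1120311$
  sorted[5] = 120311$1
  sorted[6] = 20311$11
  sorted[7] = 311$1120
sorted[7] = 311$1120

Answer: 311$1120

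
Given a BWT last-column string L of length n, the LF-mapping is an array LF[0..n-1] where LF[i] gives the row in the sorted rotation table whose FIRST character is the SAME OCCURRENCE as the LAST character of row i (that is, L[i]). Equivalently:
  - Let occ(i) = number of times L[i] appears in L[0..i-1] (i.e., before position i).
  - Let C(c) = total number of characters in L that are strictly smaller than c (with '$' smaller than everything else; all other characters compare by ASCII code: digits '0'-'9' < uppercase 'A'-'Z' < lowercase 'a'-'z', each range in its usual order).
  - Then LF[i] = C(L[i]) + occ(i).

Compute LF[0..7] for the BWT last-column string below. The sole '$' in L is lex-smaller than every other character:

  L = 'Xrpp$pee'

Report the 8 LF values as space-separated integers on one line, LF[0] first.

Answer: 1 7 4 5 0 6 2 3

Derivation:
Char counts: '$':1, 'X':1, 'e':2, 'p':3, 'r':1
C (first-col start): C('$')=0, C('X')=1, C('e')=2, C('p')=4, C('r')=7
L[0]='X': occ=0, LF[0]=C('X')+0=1+0=1
L[1]='r': occ=0, LF[1]=C('r')+0=7+0=7
L[2]='p': occ=0, LF[2]=C('p')+0=4+0=4
L[3]='p': occ=1, LF[3]=C('p')+1=4+1=5
L[4]='$': occ=0, LF[4]=C('$')+0=0+0=0
L[5]='p': occ=2, LF[5]=C('p')+2=4+2=6
L[6]='e': occ=0, LF[6]=C('e')+0=2+0=2
L[7]='e': occ=1, LF[7]=C('e')+1=2+1=3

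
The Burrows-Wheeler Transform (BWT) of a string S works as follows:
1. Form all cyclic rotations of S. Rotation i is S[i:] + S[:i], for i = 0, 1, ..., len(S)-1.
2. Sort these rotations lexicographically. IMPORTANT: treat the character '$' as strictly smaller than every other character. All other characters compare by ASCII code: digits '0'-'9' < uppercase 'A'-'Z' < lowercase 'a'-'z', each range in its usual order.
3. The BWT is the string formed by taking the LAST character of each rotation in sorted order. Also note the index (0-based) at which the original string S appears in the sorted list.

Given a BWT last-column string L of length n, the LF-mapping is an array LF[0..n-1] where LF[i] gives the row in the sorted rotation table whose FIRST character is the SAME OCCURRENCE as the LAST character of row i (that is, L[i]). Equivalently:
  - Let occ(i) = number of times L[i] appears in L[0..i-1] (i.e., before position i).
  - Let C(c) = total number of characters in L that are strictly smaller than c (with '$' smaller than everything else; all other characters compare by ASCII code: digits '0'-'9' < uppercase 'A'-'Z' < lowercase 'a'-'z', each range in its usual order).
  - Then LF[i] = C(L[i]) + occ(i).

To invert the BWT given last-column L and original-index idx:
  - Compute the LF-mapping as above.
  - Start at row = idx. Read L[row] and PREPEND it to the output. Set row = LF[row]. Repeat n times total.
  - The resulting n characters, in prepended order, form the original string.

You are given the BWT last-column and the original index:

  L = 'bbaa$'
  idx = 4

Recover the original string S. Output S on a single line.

LF mapping: 3 4 1 2 0
Walk LF starting at row 4, prepending L[row]:
  step 1: row=4, L[4]='$', prepend. Next row=LF[4]=0
  step 2: row=0, L[0]='b', prepend. Next row=LF[0]=3
  step 3: row=3, L[3]='a', prepend. Next row=LF[3]=2
  step 4: row=2, L[2]='a', prepend. Next row=LF[2]=1
  step 5: row=1, L[1]='b', prepend. Next row=LF[1]=4
Reversed output: baab$

Answer: baab$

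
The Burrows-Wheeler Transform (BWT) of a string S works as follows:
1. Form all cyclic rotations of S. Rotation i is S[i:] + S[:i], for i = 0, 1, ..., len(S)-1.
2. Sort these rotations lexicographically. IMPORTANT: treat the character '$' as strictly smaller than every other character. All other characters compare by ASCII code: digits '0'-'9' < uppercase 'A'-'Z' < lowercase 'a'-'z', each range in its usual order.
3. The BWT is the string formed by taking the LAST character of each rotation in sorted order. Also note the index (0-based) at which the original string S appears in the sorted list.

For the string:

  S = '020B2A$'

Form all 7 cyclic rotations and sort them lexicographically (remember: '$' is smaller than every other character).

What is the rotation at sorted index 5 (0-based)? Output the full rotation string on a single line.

All 7 rotations (rotation i = S[i:]+S[:i]):
  rot[0] = 020B2A$
  rot[1] = 20B2A$0
  rot[2] = 0B2A$02
  rot[3] = B2A$020
  rot[4] = 2A$020B
  rot[5] = A$020B2
  rot[6] = $020B2A
Sorted (with $ < everything):
  sorted[0] = $020B2A
  sorted[1] = 020B2A$
  sorted[2] = 0B2A$02
  sorted[3] = 20B2A$0
  sorted[4] = 2A$020B
  sorted[5] = A$020B2
  sorted[6] = B2A$020
sorted[5] = A$020B2

Answer: A$020B2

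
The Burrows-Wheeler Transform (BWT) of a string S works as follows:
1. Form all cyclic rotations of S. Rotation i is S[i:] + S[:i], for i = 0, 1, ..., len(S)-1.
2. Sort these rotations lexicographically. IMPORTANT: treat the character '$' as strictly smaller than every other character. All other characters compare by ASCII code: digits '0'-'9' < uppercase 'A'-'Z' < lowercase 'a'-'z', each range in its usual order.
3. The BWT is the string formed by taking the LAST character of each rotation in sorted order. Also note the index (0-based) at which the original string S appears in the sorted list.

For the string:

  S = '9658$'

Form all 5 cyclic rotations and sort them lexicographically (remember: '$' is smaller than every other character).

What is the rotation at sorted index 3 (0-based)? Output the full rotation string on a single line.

All 5 rotations (rotation i = S[i:]+S[:i]):
  rot[0] = 9658$
  rot[1] = 658$9
  rot[2] = 58$96
  rot[3] = 8$965
  rot[4] = $9658
Sorted (with $ < everything):
  sorted[0] = $9658
  sorted[1] = 58$96
  sorted[2] = 658$9
  sorted[3] = 8$965
  sorted[4] = 9658$
sorted[3] = 8$965

Answer: 8$965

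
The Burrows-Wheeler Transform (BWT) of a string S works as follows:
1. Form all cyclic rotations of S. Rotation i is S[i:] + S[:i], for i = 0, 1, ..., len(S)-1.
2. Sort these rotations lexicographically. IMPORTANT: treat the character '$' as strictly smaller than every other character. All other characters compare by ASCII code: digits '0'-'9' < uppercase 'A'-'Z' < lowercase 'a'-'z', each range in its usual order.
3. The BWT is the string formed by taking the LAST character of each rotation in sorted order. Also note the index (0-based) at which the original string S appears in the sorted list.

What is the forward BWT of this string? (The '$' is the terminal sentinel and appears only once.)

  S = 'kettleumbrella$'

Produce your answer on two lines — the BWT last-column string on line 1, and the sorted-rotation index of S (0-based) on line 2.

All 15 rotations (rotation i = S[i:]+S[:i]):
  rot[0] = kettleumbrella$
  rot[1] = ettleumbrella$k
  rot[2] = ttleumbrella$ke
  rot[3] = tleumbrella$ket
  rot[4] = leumbrella$kett
  rot[5] = eumbrella$kettl
  rot[6] = umbrella$kettle
  rot[7] = mbrella$kettleu
  rot[8] = brella$kettleum
  rot[9] = rella$kettleumb
  rot[10] = ella$kettleumbr
  rot[11] = lla$kettleumbre
  rot[12] = la$kettleumbrel
  rot[13] = a$kettleumbrell
  rot[14] = $kettleumbrella
Sorted (with $ < everything):
  sorted[0] = $kettleumbrella  (last char: 'a')
  sorted[1] = a$kettleumbrell  (last char: 'l')
  sorted[2] = brella$kettleum  (last char: 'm')
  sorted[3] = ella$kettleumbr  (last char: 'r')
  sorted[4] = ettleumbrella$k  (last char: 'k')
  sorted[5] = eumbrella$kettl  (last char: 'l')
  sorted[6] = kettleumbrella$  (last char: '$')
  sorted[7] = la$kettleumbrel  (last char: 'l')
  sorted[8] = leumbrella$kett  (last char: 't')
  sorted[9] = lla$kettleumbre  (last char: 'e')
  sorted[10] = mbrella$kettleu  (last char: 'u')
  sorted[11] = rella$kettleumb  (last char: 'b')
  sorted[12] = tleumbrella$ket  (last char: 't')
  sorted[13] = ttleumbrella$ke  (last char: 'e')
  sorted[14] = umbrella$kettle  (last char: 'e')
Last column: almrkl$lteubtee
Original string S is at sorted index 6

Answer: almrkl$lteubtee
6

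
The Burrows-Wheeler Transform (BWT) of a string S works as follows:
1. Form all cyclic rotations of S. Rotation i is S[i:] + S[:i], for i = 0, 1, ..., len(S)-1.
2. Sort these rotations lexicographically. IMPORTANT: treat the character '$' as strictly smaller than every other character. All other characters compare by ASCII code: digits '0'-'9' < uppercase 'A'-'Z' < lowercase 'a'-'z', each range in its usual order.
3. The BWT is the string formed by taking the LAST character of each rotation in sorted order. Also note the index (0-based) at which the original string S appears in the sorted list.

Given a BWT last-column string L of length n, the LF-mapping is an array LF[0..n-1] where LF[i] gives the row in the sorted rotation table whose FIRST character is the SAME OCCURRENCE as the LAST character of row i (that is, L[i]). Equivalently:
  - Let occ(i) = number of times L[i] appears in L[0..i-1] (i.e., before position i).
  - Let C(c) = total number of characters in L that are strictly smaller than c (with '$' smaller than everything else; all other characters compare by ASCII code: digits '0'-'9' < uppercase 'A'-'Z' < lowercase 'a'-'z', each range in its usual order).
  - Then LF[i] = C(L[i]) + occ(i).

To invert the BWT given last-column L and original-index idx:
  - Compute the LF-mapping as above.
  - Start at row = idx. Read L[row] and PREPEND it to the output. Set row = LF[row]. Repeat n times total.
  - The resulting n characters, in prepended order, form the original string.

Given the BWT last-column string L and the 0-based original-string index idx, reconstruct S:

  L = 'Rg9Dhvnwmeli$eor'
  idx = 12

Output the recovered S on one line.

LF mapping: 3 6 1 2 7 14 11 15 10 4 9 8 0 5 12 13
Walk LF starting at row 12, prepending L[row]:
  step 1: row=12, L[12]='$', prepend. Next row=LF[12]=0
  step 2: row=0, L[0]='R', prepend. Next row=LF[0]=3
  step 3: row=3, L[3]='D', prepend. Next row=LF[3]=2
  step 4: row=2, L[2]='9', prepend. Next row=LF[2]=1
  step 5: row=1, L[1]='g', prepend. Next row=LF[1]=6
  step 6: row=6, L[6]='n', prepend. Next row=LF[6]=11
  step 7: row=11, L[11]='i', prepend. Next row=LF[11]=8
  step 8: row=8, L[8]='m', prepend. Next row=LF[8]=10
  step 9: row=10, L[10]='l', prepend. Next row=LF[10]=9
  step 10: row=9, L[9]='e', prepend. Next row=LF[9]=4
  step 11: row=4, L[4]='h', prepend. Next row=LF[4]=7
  step 12: row=7, L[7]='w', prepend. Next row=LF[7]=15
  step 13: row=15, L[15]='r', prepend. Next row=LF[15]=13
  step 14: row=13, L[13]='e', prepend. Next row=LF[13]=5
  step 15: row=5, L[5]='v', prepend. Next row=LF[5]=14
  step 16: row=14, L[14]='o', prepend. Next row=LF[14]=12
Reversed output: overwhelming9DR$

Answer: overwhelming9DR$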